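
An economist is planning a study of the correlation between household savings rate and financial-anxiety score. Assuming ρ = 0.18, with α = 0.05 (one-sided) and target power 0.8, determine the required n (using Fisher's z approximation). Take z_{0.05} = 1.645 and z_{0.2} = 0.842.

Fisher's z: C = ½·ln((1+r)/(1−r)) = ½·ln(1.4390) = 0.1820.
n = ((z_{α} + z_β)/C)² + 3.
(1.645 + 0.842) / 0.1820 = 2.487 / 0.1820 = 13.665.
n = 13.665² + 3 = 186.73 + 3 = 189.7.
Round up.

n = 190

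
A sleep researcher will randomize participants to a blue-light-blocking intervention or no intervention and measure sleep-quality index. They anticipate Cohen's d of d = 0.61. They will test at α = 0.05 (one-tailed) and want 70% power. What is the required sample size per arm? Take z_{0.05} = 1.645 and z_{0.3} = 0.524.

For two independent groups with equal n: n = 2·((z_{α} + z_β) / d)².
z_{α} + z_β = 1.645 + 0.524 = 2.169.
n = 2 × (2.169 / 0.61)² = 2 × 3.556² = 2 × 12.64 = 25.3.
Round up to the next whole participant.

n = 26 per group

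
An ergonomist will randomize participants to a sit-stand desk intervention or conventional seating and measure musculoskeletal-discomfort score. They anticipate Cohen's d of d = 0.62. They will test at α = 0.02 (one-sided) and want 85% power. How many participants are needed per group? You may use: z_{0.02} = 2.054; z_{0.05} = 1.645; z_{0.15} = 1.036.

n = 50 per group

For two independent groups with equal n: n = 2·((z_{α} + z_β) / d)².
z_{α} + z_β = 2.054 + 1.036 = 3.090.
n = 2 × (3.090 / 0.62)² = 2 × 4.984² = 2 × 24.84 = 49.7.
Round up to the next whole participant.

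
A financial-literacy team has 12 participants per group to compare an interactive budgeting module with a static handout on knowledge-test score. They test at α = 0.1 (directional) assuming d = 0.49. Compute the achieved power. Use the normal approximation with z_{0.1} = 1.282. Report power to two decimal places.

For two equal groups, power = Φ(d·√(n/2) − z_{α}).
d·√(n/2) = 0.49 × √(12/2) = 0.49 × 2.449 = 1.200.
z_β = 1.200 − 1.282 = -0.082.
Power = Φ(-0.082) = 0.467.

power ≈ 0.47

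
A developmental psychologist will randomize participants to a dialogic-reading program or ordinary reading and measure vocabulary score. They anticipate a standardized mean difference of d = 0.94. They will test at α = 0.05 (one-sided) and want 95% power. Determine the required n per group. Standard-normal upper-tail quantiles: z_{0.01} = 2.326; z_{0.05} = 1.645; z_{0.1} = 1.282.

For two independent groups with equal n: n = 2·((z_{α} + z_β) / d)².
z_{α} + z_β = 1.645 + 1.645 = 3.290.
n = 2 × (3.290 / 0.94)² = 2 × 3.500² = 2 × 12.25 = 24.5.
Round up to the next whole participant.

n = 25 per group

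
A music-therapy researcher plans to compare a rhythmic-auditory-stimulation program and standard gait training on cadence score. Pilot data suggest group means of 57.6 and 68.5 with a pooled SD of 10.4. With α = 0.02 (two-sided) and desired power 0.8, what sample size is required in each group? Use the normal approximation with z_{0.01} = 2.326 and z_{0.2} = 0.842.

Cohen's d = |M₁ − M₂| / SD_pooled = |57.6 − 68.5| / 10.4 = 10.9 / 10.4 = 1.048.
For two independent groups with equal n: n = 2·((z_{α/2} + z_β) / d)².
z_{α/2} + z_β = 2.326 + 0.842 = 3.168.
n = 2 × (3.168 / 1.048)² = 2 × 3.023² = 2 × 9.14 = 18.3.
Round up to the next whole participant.

n = 19 per group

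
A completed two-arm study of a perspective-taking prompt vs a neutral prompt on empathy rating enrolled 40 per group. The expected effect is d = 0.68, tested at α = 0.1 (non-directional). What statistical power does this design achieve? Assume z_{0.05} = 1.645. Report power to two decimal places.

power ≈ 0.92

For two equal groups, power = Φ(d·√(n/2) − z_{α/2}).
d·√(n/2) = 0.68 × √(40/2) = 0.68 × 4.472 = 3.041.
z_β = 3.041 − 1.645 = 1.396.
Power = Φ(1.396) = 0.919.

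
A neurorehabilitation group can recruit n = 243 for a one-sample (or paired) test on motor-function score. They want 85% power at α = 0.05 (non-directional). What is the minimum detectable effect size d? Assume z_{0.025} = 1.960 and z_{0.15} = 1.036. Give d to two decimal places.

For a single sample (or paired design) of n = 243: d_min = (z_{α/2} + z_β)/√n.
z-sum = 1.960 + 1.036 = 2.996.
d_min = 2.996 / √243 = 2.996 / 15.588 = 0.192.

d_min ≈ 0.19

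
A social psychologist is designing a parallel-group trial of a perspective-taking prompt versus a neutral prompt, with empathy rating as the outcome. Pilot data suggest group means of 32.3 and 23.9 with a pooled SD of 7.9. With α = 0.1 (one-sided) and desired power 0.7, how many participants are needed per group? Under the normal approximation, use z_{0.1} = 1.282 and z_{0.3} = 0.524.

Cohen's d = |M₁ − M₂| / SD_pooled = |32.3 − 23.9| / 7.9 = 8.4 / 7.9 = 1.063.
For two independent groups with equal n: n = 2·((z_{α} + z_β) / d)².
z_{α} + z_β = 1.282 + 0.524 = 1.806.
n = 2 × (1.806 / 1.063)² = 2 × 1.699² = 2 × 2.89 = 5.8.
Round up to the next whole participant.

n = 6 per group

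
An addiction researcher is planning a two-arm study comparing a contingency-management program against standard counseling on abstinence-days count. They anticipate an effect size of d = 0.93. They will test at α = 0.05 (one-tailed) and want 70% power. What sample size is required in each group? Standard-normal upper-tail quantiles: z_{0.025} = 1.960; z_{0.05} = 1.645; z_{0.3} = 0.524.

n = 11 per group

For two independent groups with equal n: n = 2·((z_{α} + z_β) / d)².
z_{α} + z_β = 1.645 + 0.524 = 2.169.
n = 2 × (2.169 / 0.93)² = 2 × 2.332² = 2 × 5.44 = 10.9.
Round up to the next whole participant.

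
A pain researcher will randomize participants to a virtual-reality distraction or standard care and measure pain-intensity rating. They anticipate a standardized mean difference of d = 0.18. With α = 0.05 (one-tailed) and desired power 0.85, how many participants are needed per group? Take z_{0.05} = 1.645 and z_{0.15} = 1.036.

n = 444 per group

For two independent groups with equal n: n = 2·((z_{α} + z_β) / d)².
z_{α} + z_β = 1.645 + 1.036 = 2.681.
n = 2 × (2.681 / 0.18)² = 2 × 14.894² = 2 × 221.84 = 443.7.
Round up to the next whole participant.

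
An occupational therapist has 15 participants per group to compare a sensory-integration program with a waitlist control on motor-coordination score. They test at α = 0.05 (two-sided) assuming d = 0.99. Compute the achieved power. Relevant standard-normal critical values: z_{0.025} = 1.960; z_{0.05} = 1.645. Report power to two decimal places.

For two equal groups, power = Φ(d·√(n/2) − z_{α/2}).
d·√(n/2) = 0.99 × √(15/2) = 0.99 × 2.739 = 2.711.
z_β = 2.711 − 1.960 = 0.751.
Power = Φ(0.751) = 0.774.

power ≈ 0.77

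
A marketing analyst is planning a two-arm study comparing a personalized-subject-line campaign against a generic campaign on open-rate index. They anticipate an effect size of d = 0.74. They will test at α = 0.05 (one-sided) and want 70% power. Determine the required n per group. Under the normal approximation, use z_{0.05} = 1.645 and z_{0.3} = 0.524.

n = 18 per group

For two independent groups with equal n: n = 2·((z_{α} + z_β) / d)².
z_{α} + z_β = 1.645 + 0.524 = 2.169.
n = 2 × (2.169 / 0.74)² = 2 × 2.931² = 2 × 8.59 = 17.2.
Round up to the next whole participant.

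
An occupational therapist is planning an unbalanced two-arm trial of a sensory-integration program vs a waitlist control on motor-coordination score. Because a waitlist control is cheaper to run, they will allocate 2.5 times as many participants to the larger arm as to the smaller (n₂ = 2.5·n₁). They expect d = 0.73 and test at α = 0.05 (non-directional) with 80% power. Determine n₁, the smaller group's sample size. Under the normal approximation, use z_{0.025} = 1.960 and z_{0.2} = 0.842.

With allocation ratio k = n₂/n₁ = 2.5, Var(x̄₁−x̄₂) = σ²(1/n₁ + 1/(k·n₁)) = σ²·(k+1)/(k·n₁).
So n₁ = (1 + 1/k)·((z_{α/2} + z_β)/d)² = 1.400 × (2.802/0.73)².
n₁ = 1.400 × 14.73 = 20.6.
Round up: n₁ = 21, giving n₂ = ⌈2.5 × 21⌉ = ⌈52.5⌉ = 53.

n₁ = 21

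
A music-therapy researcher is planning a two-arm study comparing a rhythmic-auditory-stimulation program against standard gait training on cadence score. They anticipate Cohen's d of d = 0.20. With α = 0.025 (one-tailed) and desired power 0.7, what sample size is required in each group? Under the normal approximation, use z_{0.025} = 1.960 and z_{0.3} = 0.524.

For two independent groups with equal n: n = 2·((z_{α} + z_β) / d)².
z_{α} + z_β = 1.960 + 0.524 = 2.484.
n = 2 × (2.484 / 0.20)² = 2 × 12.420² = 2 × 154.26 = 308.5.
Round up to the next whole participant.

n = 309 per group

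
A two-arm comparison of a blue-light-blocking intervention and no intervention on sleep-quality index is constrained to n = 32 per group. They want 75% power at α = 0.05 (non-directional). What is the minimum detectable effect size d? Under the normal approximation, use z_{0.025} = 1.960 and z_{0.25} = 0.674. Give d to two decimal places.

For two independent groups of n = 32 each: d_min = (z_{α/2} + z_β)·√(2/n).
z-sum = 1.960 + 0.674 = 2.634.
d_min = 2.634 × √(2/32) = 2.634 × 0.2500 = 0.658.

d_min ≈ 0.66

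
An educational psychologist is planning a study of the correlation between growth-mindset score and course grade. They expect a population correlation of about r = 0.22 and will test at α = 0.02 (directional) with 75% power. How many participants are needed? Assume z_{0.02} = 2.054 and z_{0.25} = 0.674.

n = 152

Fisher's z: C = ½·ln((1+r)/(1−r)) = ½·ln(1.5641) = 0.2237.
n = ((z_{α} + z_β)/C)² + 3.
(2.054 + 0.674) / 0.2237 = 2.728 / 0.2237 = 12.195.
n = 12.195² + 3 = 148.72 + 3 = 151.7.
Round up.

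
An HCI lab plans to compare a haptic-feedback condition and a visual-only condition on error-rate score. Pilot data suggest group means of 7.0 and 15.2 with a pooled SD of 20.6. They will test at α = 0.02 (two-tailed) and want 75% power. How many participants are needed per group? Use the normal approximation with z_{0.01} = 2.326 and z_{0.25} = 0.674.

Cohen's d = |M₁ − M₂| / SD_pooled = |7.0 − 15.2| / 20.6 = 8.2 / 20.6 = 0.398.
For two independent groups with equal n: n = 2·((z_{α/2} + z_β) / d)².
z_{α/2} + z_β = 2.326 + 0.674 = 3.000.
n = 2 × (3.000 / 0.398)² = 2 × 7.538² = 2 × 56.82 = 113.6.
Round up to the next whole participant.

n = 114 per group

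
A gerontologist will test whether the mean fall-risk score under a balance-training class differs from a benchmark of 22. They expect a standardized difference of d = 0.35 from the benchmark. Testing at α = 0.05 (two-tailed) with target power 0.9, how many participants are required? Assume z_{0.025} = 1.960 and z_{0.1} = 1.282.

For a one-sample test: n = ((z_{α/2} + z_β) / d)².
z_{α/2} + z_β = 1.960 + 1.282 = 3.242.
n = (3.242 / 0.35)² = 9.263² = 85.80.
Round up.

n = 86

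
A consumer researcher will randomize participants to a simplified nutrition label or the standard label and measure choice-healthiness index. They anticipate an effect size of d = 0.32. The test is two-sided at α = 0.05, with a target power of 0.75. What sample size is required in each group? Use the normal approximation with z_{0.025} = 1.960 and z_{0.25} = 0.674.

For two independent groups with equal n: n = 2·((z_{α/2} + z_β) / d)².
z_{α/2} + z_β = 1.960 + 0.674 = 2.634.
n = 2 × (2.634 / 0.32)² = 2 × 8.231² = 2 × 67.75 = 135.5.
Round up to the next whole participant.

n = 136 per group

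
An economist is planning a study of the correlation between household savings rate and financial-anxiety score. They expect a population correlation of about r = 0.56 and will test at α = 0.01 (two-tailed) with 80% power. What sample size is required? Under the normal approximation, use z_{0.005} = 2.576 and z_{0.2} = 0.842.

n = 33

Fisher's z: C = ½·ln((1+r)/(1−r)) = ½·ln(3.5455) = 0.6328.
n = ((z_{α/2} + z_β)/C)² + 3.
(2.576 + 0.842) / 0.6328 = 3.418 / 0.6328 = 5.401.
n = 5.401² + 3 = 29.18 + 3 = 32.2.
Round up.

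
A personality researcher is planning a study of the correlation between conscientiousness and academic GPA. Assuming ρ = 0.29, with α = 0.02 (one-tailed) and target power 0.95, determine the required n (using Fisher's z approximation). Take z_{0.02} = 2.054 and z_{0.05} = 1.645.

Fisher's z: C = ½·ln((1+r)/(1−r)) = ½·ln(1.8169) = 0.2986.
n = ((z_{α} + z_β)/C)² + 3.
(2.054 + 1.645) / 0.2986 = 3.699 / 0.2986 = 12.388.
n = 12.388² + 3 = 153.46 + 3 = 156.5.
Round up.

n = 157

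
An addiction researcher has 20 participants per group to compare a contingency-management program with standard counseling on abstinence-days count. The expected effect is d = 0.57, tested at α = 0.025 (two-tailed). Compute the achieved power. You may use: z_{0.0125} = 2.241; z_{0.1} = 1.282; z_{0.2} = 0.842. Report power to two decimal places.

For two equal groups, power = Φ(d·√(n/2) − z_{α/2}).
d·√(n/2) = 0.57 × √(20/2) = 0.57 × 3.162 = 1.802.
z_β = 1.802 − 2.241 = -0.439.
Power = Φ(-0.439) = 0.331.

power ≈ 0.33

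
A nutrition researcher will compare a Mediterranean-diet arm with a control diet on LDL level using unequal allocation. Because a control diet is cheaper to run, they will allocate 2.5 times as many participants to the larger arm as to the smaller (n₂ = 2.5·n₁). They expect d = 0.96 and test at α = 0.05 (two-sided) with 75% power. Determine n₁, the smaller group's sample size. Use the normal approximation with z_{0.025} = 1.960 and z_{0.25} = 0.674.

n₁ = 11

With allocation ratio k = n₂/n₁ = 2.5, Var(x̄₁−x̄₂) = σ²(1/n₁ + 1/(k·n₁)) = σ²·(k+1)/(k·n₁).
So n₁ = (1 + 1/k)·((z_{α/2} + z_β)/d)² = 1.400 × (2.634/0.96)².
n₁ = 1.400 × 7.53 = 10.5.
Round up: n₁ = 11, giving n₂ = ⌈2.5 × 11⌉ = ⌈27.5⌉ = 28.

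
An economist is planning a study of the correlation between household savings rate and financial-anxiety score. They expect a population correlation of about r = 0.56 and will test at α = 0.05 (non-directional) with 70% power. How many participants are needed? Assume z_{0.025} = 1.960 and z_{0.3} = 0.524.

n = 19

Fisher's z: C = ½·ln((1+r)/(1−r)) = ½·ln(3.5455) = 0.6328.
n = ((z_{α/2} + z_β)/C)² + 3.
(1.960 + 0.524) / 0.6328 = 2.484 / 0.6328 = 3.925.
n = 3.925² + 3 = 15.41 + 3 = 18.4.
Round up.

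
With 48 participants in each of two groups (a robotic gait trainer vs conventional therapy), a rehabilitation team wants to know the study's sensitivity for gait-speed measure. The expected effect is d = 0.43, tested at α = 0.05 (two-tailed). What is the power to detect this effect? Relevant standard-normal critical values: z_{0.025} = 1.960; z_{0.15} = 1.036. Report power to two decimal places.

power ≈ 0.56

For two equal groups, power = Φ(d·√(n/2) − z_{α/2}).
d·√(n/2) = 0.43 × √(48/2) = 0.43 × 4.899 = 2.107.
z_β = 2.107 − 1.960 = 0.147.
Power = Φ(0.147) = 0.558.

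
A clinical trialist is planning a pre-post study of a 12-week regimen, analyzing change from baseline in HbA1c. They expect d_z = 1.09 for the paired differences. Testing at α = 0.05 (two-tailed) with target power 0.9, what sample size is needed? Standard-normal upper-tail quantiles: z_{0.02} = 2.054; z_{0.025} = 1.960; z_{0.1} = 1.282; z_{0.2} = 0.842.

n = 9 pairs

For a paired (one-sample on differences) test: n = ((z_{α/2} + z_β) / d)².
z_{α/2} + z_β = 1.960 + 1.282 = 3.242.
n = (3.242 / 1.09)² = 2.974² = 8.85.
Round up.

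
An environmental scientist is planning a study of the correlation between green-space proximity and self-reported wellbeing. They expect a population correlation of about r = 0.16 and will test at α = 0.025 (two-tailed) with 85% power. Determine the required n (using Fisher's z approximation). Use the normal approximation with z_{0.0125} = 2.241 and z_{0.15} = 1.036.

Fisher's z: C = ½·ln((1+r)/(1−r)) = ½·ln(1.3810) = 0.1614.
n = ((z_{α/2} + z_β)/C)² + 3.
(2.241 + 1.036) / 0.1614 = 3.277 / 0.1614 = 20.304.
n = 20.304² + 3 = 412.24 + 3 = 415.2.
Round up.

n = 416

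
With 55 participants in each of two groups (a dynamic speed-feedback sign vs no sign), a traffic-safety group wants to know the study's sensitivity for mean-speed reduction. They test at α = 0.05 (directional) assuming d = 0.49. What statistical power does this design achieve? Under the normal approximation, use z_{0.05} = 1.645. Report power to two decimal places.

For two equal groups, power = Φ(d·√(n/2) − z_{α}).
d·√(n/2) = 0.49 × √(55/2) = 0.49 × 5.244 = 2.570.
z_β = 2.570 − 1.645 = 0.925.
Power = Φ(0.925) = 0.822.

power ≈ 0.82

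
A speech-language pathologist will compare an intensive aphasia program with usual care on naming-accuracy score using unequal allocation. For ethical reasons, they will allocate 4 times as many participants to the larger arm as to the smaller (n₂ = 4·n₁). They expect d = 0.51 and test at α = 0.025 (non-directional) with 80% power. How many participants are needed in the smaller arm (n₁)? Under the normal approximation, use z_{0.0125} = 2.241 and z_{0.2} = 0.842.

With allocation ratio k = n₂/n₁ = 4, Var(x̄₁−x̄₂) = σ²(1/n₁ + 1/(k·n₁)) = σ²·(k+1)/(k·n₁).
So n₁ = (1 + 1/k)·((z_{α/2} + z_β)/d)² = 1.250 × (3.083/0.51)².
n₁ = 1.250 × 36.54 = 45.7.
Round up: n₁ = 46, giving n₂ = 4 × 46 = 184.

n₁ = 46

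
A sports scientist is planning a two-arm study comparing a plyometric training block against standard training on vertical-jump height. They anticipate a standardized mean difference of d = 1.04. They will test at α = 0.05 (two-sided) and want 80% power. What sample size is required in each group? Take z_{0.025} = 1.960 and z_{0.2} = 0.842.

n = 15 per group

For two independent groups with equal n: n = 2·((z_{α/2} + z_β) / d)².
z_{α/2} + z_β = 1.960 + 0.842 = 2.802.
n = 2 × (2.802 / 1.04)² = 2 × 2.694² = 2 × 7.26 = 14.5.
Round up to the next whole participant.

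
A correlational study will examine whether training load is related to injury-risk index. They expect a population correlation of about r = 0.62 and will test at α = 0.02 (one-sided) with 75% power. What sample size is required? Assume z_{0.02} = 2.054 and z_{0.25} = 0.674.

n = 18

Fisher's z: C = ½·ln((1+r)/(1−r)) = ½·ln(4.2632) = 0.7250.
n = ((z_{α} + z_β)/C)² + 3.
(2.054 + 0.674) / 0.7250 = 2.728 / 0.7250 = 3.763.
n = 3.763² + 3 = 14.16 + 3 = 17.2.
Round up.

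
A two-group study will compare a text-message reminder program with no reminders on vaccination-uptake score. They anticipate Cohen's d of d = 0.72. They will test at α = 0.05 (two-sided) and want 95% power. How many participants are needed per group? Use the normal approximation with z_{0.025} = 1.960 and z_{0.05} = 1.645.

For two independent groups with equal n: n = 2·((z_{α/2} + z_β) / d)².
z_{α/2} + z_β = 1.960 + 1.645 = 3.605.
n = 2 × (3.605 / 0.72)² = 2 × 5.007² = 2 × 25.07 = 50.1.
Round up to the next whole participant.

n = 51 per group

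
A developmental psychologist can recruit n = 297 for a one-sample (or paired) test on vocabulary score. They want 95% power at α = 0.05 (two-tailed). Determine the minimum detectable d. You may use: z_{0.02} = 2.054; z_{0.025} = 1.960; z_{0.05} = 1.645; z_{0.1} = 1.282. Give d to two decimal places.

For a single sample (or paired design) of n = 297: d_min = (z_{α/2} + z_β)/√n.
z-sum = 1.960 + 1.645 = 3.605.
d_min = 3.605 / √297 = 3.605 / 17.234 = 0.209.

d_min ≈ 0.21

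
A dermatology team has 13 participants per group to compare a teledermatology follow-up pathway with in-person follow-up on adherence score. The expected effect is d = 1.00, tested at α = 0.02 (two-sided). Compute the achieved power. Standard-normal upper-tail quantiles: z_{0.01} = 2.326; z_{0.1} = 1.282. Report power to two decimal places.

For two equal groups, power = Φ(d·√(n/2) − z_{α/2}).
d·√(n/2) = 1.00 × √(13/2) = 1.00 × 2.550 = 2.550.
z_β = 2.550 − 2.326 = 0.224.
Power = Φ(0.224) = 0.588.

power ≈ 0.59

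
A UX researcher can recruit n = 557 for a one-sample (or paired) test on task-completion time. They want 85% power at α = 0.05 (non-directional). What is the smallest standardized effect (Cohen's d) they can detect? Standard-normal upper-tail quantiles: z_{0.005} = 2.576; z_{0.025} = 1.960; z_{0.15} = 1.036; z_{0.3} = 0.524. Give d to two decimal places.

For a single sample (or paired design) of n = 557: d_min = (z_{α/2} + z_β)/√n.
z-sum = 1.960 + 1.036 = 2.996.
d_min = 2.996 / √557 = 2.996 / 23.601 = 0.127.

d_min ≈ 0.13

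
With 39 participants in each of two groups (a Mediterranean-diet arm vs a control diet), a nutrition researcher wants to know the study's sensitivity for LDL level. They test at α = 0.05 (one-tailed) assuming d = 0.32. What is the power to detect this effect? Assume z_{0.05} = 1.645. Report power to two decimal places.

For two equal groups, power = Φ(d·√(n/2) − z_{α}).
d·√(n/2) = 0.32 × √(39/2) = 0.32 × 4.416 = 1.413.
z_β = 1.413 − 1.645 = -0.232.
Power = Φ(-0.232) = 0.408.

power ≈ 0.41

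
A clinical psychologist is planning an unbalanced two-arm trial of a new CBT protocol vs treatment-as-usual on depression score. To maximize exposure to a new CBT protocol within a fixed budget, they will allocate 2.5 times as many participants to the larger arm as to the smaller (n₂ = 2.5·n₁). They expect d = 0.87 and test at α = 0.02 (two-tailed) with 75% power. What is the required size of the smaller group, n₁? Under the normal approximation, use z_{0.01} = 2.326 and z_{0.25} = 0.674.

n₁ = 17

With allocation ratio k = n₂/n₁ = 2.5, Var(x̄₁−x̄₂) = σ²(1/n₁ + 1/(k·n₁)) = σ²·(k+1)/(k·n₁).
So n₁ = (1 + 1/k)·((z_{α/2} + z_β)/d)² = 1.400 × (3.000/0.87)².
n₁ = 1.400 × 11.89 = 16.6.
Round up: n₁ = 17, giving n₂ = ⌈2.5 × 17⌉ = ⌈42.5⌉ = 43.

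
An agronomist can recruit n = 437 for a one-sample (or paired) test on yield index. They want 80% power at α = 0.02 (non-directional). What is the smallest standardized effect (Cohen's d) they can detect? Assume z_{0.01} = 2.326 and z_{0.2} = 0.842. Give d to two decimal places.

d_min ≈ 0.15

For a single sample (or paired design) of n = 437: d_min = (z_{α/2} + z_β)/√n.
z-sum = 2.326 + 0.842 = 3.168.
d_min = 3.168 / √437 = 3.168 / 20.905 = 0.152.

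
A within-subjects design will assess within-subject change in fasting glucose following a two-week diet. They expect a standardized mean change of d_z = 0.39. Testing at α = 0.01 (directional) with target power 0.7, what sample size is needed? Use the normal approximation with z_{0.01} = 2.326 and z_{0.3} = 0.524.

n = 54 pairs

For a paired (one-sample on differences) test: n = ((z_{α} + z_β) / d)².
z_{α} + z_β = 2.326 + 0.524 = 2.850.
n = (2.850 / 0.39)² = 7.308² = 53.40.
Round up.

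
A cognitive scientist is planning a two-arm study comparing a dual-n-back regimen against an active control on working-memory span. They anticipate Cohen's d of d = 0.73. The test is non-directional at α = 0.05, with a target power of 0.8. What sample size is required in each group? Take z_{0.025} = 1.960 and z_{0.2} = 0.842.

For two independent groups with equal n: n = 2·((z_{α/2} + z_β) / d)².
z_{α/2} + z_β = 1.960 + 0.842 = 2.802.
n = 2 × (2.802 / 0.73)² = 2 × 3.838² = 2 × 14.73 = 29.5.
Round up to the next whole participant.

n = 30 per group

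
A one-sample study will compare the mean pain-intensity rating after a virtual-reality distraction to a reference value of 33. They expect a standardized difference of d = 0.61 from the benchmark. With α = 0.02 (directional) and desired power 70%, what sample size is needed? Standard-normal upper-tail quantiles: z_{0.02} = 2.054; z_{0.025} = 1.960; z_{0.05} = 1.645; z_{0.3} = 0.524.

n = 18

For a one-sample test: n = ((z_{α} + z_β) / d)².
z_{α} + z_β = 2.054 + 0.524 = 2.578.
n = (2.578 / 0.61)² = 4.226² = 17.86.
Round up.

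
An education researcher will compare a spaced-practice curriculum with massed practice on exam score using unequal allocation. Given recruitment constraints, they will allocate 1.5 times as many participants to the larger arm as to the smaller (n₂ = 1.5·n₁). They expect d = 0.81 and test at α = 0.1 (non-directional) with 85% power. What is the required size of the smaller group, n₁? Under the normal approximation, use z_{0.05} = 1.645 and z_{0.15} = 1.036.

With allocation ratio k = n₂/n₁ = 1.5, Var(x̄₁−x̄₂) = σ²(1/n₁ + 1/(k·n₁)) = σ²·(k+1)/(k·n₁).
So n₁ = (1 + 1/k)·((z_{α/2} + z_β)/d)² = 1.667 × (2.681/0.81)².
n₁ = 1.667 × 10.96 = 18.3.
Round up: n₁ = 19, giving n₂ = ⌈1.5 × 19⌉ = ⌈28.5⌉ = 29.

n₁ = 19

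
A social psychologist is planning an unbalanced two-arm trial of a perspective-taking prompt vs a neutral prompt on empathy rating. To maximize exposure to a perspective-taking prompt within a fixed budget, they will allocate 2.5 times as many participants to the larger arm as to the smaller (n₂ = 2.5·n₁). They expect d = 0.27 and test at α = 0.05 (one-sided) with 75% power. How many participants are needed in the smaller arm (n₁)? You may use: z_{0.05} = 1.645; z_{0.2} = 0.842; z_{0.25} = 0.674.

n₁ = 104

With allocation ratio k = n₂/n₁ = 2.5, Var(x̄₁−x̄₂) = σ²(1/n₁ + 1/(k·n₁)) = σ²·(k+1)/(k·n₁).
So n₁ = (1 + 1/k)·((z_{α} + z_β)/d)² = 1.400 × (2.319/0.27)².
n₁ = 1.400 × 73.77 = 103.3.
Round up: n₁ = 104, giving n₂ = 2.5 × 104 = 260.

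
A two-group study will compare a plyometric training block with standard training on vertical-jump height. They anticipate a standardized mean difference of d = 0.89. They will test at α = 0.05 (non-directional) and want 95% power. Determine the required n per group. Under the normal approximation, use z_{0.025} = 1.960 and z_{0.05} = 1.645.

For two independent groups with equal n: n = 2·((z_{α/2} + z_β) / d)².
z_{α/2} + z_β = 1.960 + 1.645 = 3.605.
n = 2 × (3.605 / 0.89)² = 2 × 4.051² = 2 × 16.41 = 32.8.
Round up to the next whole participant.

n = 33 per group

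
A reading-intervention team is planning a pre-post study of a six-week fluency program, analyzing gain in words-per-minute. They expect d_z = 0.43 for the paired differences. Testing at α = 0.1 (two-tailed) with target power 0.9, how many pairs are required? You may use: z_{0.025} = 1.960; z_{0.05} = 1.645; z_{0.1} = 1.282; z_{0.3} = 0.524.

For a paired (one-sample on differences) test: n = ((z_{α/2} + z_β) / d)².
z_{α/2} + z_β = 1.645 + 1.282 = 2.927.
n = (2.927 / 0.43)² = 6.807² = 46.33.
Round up.

n = 47 pairs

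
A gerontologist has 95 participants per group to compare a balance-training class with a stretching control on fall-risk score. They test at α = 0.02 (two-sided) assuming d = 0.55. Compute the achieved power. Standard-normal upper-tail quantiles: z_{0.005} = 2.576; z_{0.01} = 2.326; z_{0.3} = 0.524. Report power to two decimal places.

power ≈ 0.93

For two equal groups, power = Φ(d·√(n/2) − z_{α/2}).
d·√(n/2) = 0.55 × √(95/2) = 0.55 × 6.892 = 3.791.
z_β = 3.791 − 2.326 = 1.465.
Power = Φ(1.465) = 0.928.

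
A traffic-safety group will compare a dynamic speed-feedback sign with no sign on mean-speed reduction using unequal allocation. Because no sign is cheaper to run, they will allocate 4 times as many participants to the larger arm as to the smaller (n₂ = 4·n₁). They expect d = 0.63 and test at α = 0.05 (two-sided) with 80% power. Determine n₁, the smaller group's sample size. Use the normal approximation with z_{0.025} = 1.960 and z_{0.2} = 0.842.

n₁ = 25

With allocation ratio k = n₂/n₁ = 4, Var(x̄₁−x̄₂) = σ²(1/n₁ + 1/(k·n₁)) = σ²·(k+1)/(k·n₁).
So n₁ = (1 + 1/k)·((z_{α/2} + z_β)/d)² = 1.250 × (2.802/0.63)².
n₁ = 1.250 × 19.78 = 24.7.
Round up: n₁ = 25, giving n₂ = 4 × 25 = 100.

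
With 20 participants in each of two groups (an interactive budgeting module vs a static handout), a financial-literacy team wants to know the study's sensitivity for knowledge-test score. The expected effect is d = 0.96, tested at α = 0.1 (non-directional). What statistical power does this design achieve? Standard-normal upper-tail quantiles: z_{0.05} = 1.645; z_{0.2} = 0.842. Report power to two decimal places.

power ≈ 0.92

For two equal groups, power = Φ(d·√(n/2) − z_{α/2}).
d·√(n/2) = 0.96 × √(20/2) = 0.96 × 3.162 = 3.036.
z_β = 3.036 − 1.645 = 1.391.
Power = Φ(1.391) = 0.918.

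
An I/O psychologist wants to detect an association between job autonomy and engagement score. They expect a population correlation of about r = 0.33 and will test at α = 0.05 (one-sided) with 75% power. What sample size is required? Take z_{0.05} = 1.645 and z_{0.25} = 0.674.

n = 49

Fisher's z: C = ½·ln((1+r)/(1−r)) = ½·ln(1.9851) = 0.3428.
n = ((z_{α} + z_β)/C)² + 3.
(1.645 + 0.674) / 0.3428 = 2.319 / 0.3428 = 6.765.
n = 6.765² + 3 = 45.76 + 3 = 48.8.
Round up.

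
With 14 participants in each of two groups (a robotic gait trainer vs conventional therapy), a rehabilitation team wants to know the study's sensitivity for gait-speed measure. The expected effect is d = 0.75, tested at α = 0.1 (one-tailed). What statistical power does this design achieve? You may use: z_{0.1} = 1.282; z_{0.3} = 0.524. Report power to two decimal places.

For two equal groups, power = Φ(d·√(n/2) − z_{α}).
d·√(n/2) = 0.75 × √(14/2) = 0.75 × 2.646 = 1.984.
z_β = 1.984 − 1.282 = 0.702.
Power = Φ(0.702) = 0.759.

power ≈ 0.76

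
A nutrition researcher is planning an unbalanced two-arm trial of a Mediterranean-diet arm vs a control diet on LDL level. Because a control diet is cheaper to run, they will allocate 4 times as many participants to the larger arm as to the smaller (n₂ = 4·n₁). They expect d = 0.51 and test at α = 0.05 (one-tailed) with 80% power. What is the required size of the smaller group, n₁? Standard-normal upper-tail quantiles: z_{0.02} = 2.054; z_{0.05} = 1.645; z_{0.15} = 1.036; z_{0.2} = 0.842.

With allocation ratio k = n₂/n₁ = 4, Var(x̄₁−x̄₂) = σ²(1/n₁ + 1/(k·n₁)) = σ²·(k+1)/(k·n₁).
So n₁ = (1 + 1/k)·((z_{α} + z_β)/d)² = 1.250 × (2.487/0.51)².
n₁ = 1.250 × 23.78 = 29.7.
Round up: n₁ = 30, giving n₂ = 4 × 30 = 120.

n₁ = 30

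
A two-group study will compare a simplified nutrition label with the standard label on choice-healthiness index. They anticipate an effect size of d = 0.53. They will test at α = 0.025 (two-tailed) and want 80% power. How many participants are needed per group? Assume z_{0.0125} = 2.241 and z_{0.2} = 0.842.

n = 68 per group

For two independent groups with equal n: n = 2·((z_{α/2} + z_β) / d)².
z_{α/2} + z_β = 2.241 + 0.842 = 3.083.
n = 2 × (3.083 / 0.53)² = 2 × 5.817² = 2 × 33.84 = 67.7.
Round up to the next whole participant.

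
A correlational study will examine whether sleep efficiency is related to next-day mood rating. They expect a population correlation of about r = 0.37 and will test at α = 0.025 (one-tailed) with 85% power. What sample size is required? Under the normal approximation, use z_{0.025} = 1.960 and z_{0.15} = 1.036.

Fisher's z: C = ½·ln((1+r)/(1−r)) = ½·ln(2.1746) = 0.3884.
n = ((z_{α} + z_β)/C)² + 3.
(1.960 + 1.036) / 0.3884 = 2.996 / 0.3884 = 7.714.
n = 7.714² + 3 = 59.50 + 3 = 62.5.
Round up.

n = 63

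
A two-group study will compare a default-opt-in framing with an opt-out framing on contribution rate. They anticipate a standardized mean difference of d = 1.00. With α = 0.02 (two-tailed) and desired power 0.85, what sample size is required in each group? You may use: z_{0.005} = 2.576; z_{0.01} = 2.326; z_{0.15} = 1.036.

For two independent groups with equal n: n = 2·((z_{α/2} + z_β) / d)².
z_{α/2} + z_β = 2.326 + 1.036 = 3.362.
n = 2 × (3.362 / 1.00)² = 2 × 3.362² = 2 × 11.30 = 22.6.
Round up to the next whole participant.

n = 23 per group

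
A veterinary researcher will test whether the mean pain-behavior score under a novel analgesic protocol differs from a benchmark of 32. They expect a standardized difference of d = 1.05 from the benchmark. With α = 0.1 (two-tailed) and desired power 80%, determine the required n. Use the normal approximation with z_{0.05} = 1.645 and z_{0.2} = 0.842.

n = 6

For a one-sample test: n = ((z_{α/2} + z_β) / d)².
z_{α/2} + z_β = 1.645 + 0.842 = 2.487.
n = (2.487 / 1.05)² = 2.369² = 5.61.
Round up.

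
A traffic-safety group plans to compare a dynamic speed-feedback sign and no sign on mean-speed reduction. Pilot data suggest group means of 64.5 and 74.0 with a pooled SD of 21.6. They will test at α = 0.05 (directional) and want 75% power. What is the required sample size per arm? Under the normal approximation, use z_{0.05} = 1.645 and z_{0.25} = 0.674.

n = 56 per group

Cohen's d = |M₁ − M₂| / SD_pooled = |64.5 − 74.0| / 21.6 = 9.5 / 21.6 = 0.440.
For two independent groups with equal n: n = 2·((z_{α} + z_β) / d)².
z_{α} + z_β = 1.645 + 0.674 = 2.319.
n = 2 × (2.319 / 0.440)² = 2 × 5.270² = 2 × 27.78 = 55.6.
Round up to the next whole participant.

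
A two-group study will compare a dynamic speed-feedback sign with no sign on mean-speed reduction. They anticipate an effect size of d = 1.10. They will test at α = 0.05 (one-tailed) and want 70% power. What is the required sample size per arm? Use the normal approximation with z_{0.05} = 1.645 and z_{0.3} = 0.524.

n = 8 per group

For two independent groups with equal n: n = 2·((z_{α} + z_β) / d)².
z_{α} + z_β = 1.645 + 0.524 = 2.169.
n = 2 × (2.169 / 1.10)² = 2 × 1.972² = 2 × 3.89 = 7.8.
Round up to the next whole participant.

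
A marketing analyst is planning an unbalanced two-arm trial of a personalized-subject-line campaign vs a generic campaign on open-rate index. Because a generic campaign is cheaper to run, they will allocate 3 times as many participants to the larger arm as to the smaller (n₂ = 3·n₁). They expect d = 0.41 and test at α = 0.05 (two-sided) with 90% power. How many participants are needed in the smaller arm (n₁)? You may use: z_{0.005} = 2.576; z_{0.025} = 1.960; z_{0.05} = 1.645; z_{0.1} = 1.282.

With allocation ratio k = n₂/n₁ = 3, Var(x̄₁−x̄₂) = σ²(1/n₁ + 1/(k·n₁)) = σ²·(k+1)/(k·n₁).
So n₁ = (1 + 1/k)·((z_{α/2} + z_β)/d)² = 1.333 × (3.242/0.41)².
n₁ = 1.333 × 62.53 = 83.4.
Round up: n₁ = 84, giving n₂ = 3 × 84 = 252.

n₁ = 84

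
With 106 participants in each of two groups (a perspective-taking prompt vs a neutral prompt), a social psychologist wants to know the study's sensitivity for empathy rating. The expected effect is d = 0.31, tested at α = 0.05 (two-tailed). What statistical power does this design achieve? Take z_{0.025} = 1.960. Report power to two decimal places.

power ≈ 0.62

For two equal groups, power = Φ(d·√(n/2) − z_{α/2}).
d·√(n/2) = 0.31 × √(106/2) = 0.31 × 7.280 = 2.257.
z_β = 2.257 − 1.960 = 0.297.
Power = Φ(0.297) = 0.617.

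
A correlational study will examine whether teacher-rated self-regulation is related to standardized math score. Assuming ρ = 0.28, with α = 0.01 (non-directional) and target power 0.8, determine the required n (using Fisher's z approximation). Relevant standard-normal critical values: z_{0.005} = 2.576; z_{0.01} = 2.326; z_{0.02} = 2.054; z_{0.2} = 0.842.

Fisher's z: C = ½·ln((1+r)/(1−r)) = ½·ln(1.7778) = 0.2877.
n = ((z_{α/2} + z_β)/C)² + 3.
(2.576 + 0.842) / 0.2877 = 3.418 / 0.2877 = 11.880.
n = 11.880² + 3 = 141.14 + 3 = 144.1.
Round up.

n = 145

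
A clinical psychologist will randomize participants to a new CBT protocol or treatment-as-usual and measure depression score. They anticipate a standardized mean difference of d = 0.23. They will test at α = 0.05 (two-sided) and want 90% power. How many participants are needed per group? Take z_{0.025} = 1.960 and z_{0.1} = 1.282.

For two independent groups with equal n: n = 2·((z_{α/2} + z_β) / d)².
z_{α/2} + z_β = 1.960 + 1.282 = 3.242.
n = 2 × (3.242 / 0.23)² = 2 × 14.096² = 2 × 198.69 = 397.4.
Round up to the next whole participant.

n = 398 per group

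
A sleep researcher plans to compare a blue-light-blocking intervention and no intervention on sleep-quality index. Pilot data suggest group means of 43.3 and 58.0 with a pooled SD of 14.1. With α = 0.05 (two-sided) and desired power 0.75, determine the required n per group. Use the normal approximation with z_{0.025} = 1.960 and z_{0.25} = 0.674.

n = 13 per group

Cohen's d = |M₁ − M₂| / SD_pooled = |43.3 − 58.0| / 14.1 = 14.7 / 14.1 = 1.043.
For two independent groups with equal n: n = 2·((z_{α/2} + z_β) / d)².
z_{α/2} + z_β = 1.960 + 0.674 = 2.634.
n = 2 × (2.634 / 1.043)² = 2 × 2.525² = 2 × 6.38 = 12.8.
Round up to the next whole participant.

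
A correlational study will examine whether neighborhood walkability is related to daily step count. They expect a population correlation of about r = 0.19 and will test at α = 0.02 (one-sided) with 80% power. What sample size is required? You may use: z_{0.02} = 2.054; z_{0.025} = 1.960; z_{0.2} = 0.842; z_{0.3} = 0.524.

n = 230

Fisher's z: C = ½·ln((1+r)/(1−r)) = ½·ln(1.4691) = 0.1923.
n = ((z_{α} + z_β)/C)² + 3.
(2.054 + 0.842) / 0.1923 = 2.896 / 0.1923 = 15.060.
n = 15.060² + 3 = 226.80 + 3 = 229.8.
Round up.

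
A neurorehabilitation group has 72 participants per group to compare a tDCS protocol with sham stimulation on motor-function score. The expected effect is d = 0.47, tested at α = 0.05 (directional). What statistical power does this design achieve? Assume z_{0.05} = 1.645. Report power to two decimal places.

power ≈ 0.88

For two equal groups, power = Φ(d·√(n/2) − z_{α}).
d·√(n/2) = 0.47 × √(72/2) = 0.47 × 6.000 = 2.820.
z_β = 2.820 − 1.645 = 1.175.
Power = Φ(1.175) = 0.880.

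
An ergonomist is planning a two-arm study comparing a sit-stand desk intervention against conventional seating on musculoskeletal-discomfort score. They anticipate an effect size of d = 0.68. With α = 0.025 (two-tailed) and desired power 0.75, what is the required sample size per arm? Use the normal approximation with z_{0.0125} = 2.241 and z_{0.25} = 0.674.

n = 37 per group

For two independent groups with equal n: n = 2·((z_{α/2} + z_β) / d)².
z_{α/2} + z_β = 2.241 + 0.674 = 2.915.
n = 2 × (2.915 / 0.68)² = 2 × 4.287² = 2 × 18.38 = 36.8.
Round up to the next whole participant.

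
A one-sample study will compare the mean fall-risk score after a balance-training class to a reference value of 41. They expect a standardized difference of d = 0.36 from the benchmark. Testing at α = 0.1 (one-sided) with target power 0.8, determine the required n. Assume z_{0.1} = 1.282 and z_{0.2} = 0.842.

For a one-sample test: n = ((z_{α} + z_β) / d)².
z_{α} + z_β = 1.282 + 0.842 = 2.124.
n = (2.124 / 0.36)² = 5.900² = 34.81.
Round up.

n = 35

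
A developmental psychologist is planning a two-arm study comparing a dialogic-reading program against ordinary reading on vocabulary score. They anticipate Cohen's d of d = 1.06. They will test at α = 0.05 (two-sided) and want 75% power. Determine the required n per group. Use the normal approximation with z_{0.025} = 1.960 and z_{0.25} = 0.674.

n = 13 per group

For two independent groups with equal n: n = 2·((z_{α/2} + z_β) / d)².
z_{α/2} + z_β = 1.960 + 0.674 = 2.634.
n = 2 × (2.634 / 1.06)² = 2 × 2.485² = 2 × 6.17 = 12.3.
Round up to the next whole participant.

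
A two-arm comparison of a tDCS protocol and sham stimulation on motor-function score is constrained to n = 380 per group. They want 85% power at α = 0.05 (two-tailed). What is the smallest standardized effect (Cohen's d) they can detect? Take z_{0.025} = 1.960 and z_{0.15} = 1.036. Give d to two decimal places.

d_min ≈ 0.22

For two independent groups of n = 380 each: d_min = (z_{α/2} + z_β)·√(2/n).
z-sum = 1.960 + 1.036 = 2.996.
d_min = 2.996 × √(2/380) = 2.996 × 0.0725 = 0.217.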